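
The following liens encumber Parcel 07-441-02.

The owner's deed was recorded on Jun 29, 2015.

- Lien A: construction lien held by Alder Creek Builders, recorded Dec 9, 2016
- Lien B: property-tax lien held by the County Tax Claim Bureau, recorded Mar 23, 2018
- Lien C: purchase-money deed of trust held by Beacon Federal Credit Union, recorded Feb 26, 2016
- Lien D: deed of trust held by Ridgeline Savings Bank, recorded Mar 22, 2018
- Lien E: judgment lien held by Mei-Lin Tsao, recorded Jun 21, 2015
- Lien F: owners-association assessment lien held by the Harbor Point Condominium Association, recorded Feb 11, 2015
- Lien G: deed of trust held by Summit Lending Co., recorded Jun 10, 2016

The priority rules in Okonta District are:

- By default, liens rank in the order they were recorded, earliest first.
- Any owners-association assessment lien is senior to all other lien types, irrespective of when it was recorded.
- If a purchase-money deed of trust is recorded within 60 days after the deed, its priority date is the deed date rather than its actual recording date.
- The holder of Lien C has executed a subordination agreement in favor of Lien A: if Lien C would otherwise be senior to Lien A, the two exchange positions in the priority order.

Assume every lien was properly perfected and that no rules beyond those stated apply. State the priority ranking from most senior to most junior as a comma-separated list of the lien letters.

Adjusting effective dates: C was recorded 242 days after the deed — beyond 60 days — so no relation-back applies.
As an owners-association assessment lien, F is senior to every other lien.
The other liens, earliest effective date first: E (Jun 21, 2015), C (Feb 26, 2016), G (Jun 10, 2016), A (Dec 9, 2016), D (Mar 22, 2018), B (Mar 23, 2018).
C would otherwise be senior to A, so under the subordination agreement C and A exchange positions.

F, E, A, G, C, D, B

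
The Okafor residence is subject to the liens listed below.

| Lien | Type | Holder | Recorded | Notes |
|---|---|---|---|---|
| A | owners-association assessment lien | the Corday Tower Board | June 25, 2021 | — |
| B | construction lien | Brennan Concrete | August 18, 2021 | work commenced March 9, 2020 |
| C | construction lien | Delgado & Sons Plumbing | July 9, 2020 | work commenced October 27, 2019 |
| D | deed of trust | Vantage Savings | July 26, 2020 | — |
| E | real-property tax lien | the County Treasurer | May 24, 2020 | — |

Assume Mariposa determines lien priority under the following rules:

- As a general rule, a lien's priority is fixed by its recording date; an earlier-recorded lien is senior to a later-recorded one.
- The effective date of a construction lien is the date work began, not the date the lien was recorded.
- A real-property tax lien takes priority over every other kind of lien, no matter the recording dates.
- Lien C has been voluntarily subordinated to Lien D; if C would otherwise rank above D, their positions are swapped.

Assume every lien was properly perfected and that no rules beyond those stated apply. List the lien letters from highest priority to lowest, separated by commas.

Effective dates after the stated exceptions: B relates back to March 9, 2020 (work commenced); C relates back to October 27, 2019 (work commenced).
E, as a real-property tax lien, has superpriority and ranks first.
Among the remaining liens, by effective date: C (October 27, 2019), B (March 9, 2020), D (July 26, 2020), A (June 25, 2021).
C would otherwise be senior to D, so under the subordination agreement C and D exchange positions.

E, D, B, C, A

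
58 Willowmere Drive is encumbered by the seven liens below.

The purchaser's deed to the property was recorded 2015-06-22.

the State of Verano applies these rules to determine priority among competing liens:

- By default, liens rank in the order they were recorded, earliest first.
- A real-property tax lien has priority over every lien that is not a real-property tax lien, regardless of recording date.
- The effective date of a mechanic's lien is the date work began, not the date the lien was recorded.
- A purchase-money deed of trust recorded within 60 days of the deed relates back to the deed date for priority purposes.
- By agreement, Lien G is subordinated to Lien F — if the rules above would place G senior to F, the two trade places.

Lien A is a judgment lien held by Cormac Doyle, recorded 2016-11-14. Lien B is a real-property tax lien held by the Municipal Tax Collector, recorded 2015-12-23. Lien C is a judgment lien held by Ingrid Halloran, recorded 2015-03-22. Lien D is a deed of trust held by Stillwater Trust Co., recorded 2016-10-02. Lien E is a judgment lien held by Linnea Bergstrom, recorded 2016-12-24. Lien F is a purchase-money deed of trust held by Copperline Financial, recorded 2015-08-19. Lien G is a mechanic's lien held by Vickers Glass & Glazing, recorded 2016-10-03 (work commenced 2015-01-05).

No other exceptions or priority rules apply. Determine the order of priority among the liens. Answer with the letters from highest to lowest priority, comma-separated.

Adjusting effective dates: F was recorded within the 60-day window, so its effective date is the deed date 2015-06-22; G's effective date is 2015-01-05, when work began.
B, as a real-property tax lien, has superpriority and ranks first.
Among the remaining liens, by effective date: G (2015-01-05), C (2015-03-22), F (2015-06-22), D (2016-10-02), A (2016-11-14), E (2016-12-24).
G would otherwise be senior to F, so under the subordination agreement G and F exchange positions.

B, F, C, G, D, A, E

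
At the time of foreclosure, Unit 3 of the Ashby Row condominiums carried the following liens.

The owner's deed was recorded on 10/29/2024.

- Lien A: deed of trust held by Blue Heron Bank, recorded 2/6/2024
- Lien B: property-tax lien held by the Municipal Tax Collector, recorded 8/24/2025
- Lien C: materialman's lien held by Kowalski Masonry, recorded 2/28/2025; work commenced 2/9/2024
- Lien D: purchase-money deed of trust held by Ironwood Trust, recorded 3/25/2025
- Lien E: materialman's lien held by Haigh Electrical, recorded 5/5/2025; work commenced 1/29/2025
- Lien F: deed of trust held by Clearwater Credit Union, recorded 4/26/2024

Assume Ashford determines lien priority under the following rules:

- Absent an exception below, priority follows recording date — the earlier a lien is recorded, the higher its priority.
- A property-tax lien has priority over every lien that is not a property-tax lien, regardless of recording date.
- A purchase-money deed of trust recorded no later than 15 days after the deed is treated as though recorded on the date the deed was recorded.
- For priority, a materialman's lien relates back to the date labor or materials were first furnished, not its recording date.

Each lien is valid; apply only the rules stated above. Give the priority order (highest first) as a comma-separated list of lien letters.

B, A, C, F, E, D

Effective dates after the stated exceptions: C is treated as recorded 2/9/2024, the work-commencement date; D was recorded 147 days after the deed, outside the 15-day window, so it keeps its recording date; E relates back to 1/29/2025 (work commenced).
B, as a property-tax lien, has superpriority and ranks first.
The other liens, earliest effective date first: A (2/6/2024), C (2/9/2024), F (4/26/2024), E (1/29/2025), D (3/25/2025).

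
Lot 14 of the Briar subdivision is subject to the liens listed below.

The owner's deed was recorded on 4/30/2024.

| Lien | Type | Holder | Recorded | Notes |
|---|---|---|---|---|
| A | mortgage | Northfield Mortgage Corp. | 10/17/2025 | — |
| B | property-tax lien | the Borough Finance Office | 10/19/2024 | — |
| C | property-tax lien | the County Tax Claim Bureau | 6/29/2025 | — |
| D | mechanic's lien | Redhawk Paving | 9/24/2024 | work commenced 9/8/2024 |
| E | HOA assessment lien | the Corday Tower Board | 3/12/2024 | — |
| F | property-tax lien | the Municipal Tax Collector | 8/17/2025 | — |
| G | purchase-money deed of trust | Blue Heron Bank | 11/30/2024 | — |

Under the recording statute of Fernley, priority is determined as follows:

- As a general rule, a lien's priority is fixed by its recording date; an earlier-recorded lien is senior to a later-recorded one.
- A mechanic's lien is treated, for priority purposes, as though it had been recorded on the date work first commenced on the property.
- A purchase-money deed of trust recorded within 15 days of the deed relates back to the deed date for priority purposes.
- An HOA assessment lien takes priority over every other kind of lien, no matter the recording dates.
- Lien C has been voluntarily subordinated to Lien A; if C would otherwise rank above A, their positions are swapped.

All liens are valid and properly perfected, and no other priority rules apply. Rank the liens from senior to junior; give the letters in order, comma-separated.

Effective dates after the stated exceptions: D is treated as recorded 9/8/2024, the work-commencement date; G was recorded 214 days after the deed, outside the 15-day window, so it keeps its recording date.
E is an HOA assessment lien and takes priority over every other lien.
The other liens, earliest effective date first: D (9/8/2024), B (10/19/2024), G (11/30/2024), C (6/29/2025), F (8/17/2025), A (10/17/2025).
The subordination applies — C was senior to A — so C and A swap.

E, D, B, G, A, F, C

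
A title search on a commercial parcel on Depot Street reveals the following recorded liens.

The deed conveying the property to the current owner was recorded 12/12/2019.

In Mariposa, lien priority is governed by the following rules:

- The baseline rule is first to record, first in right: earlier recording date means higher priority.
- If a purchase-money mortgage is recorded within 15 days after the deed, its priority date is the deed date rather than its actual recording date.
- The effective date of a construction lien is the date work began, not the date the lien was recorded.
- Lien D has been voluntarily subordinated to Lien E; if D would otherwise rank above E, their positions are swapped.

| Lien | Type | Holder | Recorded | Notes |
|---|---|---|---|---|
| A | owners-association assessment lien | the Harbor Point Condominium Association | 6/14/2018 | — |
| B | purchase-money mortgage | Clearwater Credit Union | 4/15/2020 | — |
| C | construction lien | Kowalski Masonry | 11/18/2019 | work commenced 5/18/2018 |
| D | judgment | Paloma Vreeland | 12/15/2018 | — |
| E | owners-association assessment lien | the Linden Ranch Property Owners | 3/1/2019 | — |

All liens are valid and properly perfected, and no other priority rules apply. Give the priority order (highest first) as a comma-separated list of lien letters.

C, A, E, D, B

Adjusting effective dates: B was recorded 125 days after the deed — beyond 15 days — so no relation-back applies; C relates back to 5/18/2018 (work commenced).
Sorted by effective date: C (5/18/2018), A (6/14/2018), D (12/15/2018), E (3/1/2019), B (4/15/2020).
D is senior to E before the subordination, so the two trade places.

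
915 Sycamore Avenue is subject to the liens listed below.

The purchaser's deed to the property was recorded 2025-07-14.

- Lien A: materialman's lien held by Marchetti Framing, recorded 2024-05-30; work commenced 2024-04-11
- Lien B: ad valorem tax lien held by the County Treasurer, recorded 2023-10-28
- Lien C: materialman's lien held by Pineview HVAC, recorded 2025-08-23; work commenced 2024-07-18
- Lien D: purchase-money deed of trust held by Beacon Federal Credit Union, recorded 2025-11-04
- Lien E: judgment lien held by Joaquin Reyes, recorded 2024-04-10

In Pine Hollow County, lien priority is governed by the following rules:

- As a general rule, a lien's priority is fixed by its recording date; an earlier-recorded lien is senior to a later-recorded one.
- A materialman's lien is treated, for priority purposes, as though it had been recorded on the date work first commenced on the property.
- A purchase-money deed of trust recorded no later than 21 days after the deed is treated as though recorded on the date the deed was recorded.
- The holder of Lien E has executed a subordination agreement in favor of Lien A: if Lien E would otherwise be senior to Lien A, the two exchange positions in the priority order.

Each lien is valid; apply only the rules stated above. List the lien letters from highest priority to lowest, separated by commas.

Effective dates: A is treated as recorded 2024-04-11, the work-commencement date; C relates back to 2024-07-18 (work commenced); D was recorded 113 days after the deed — beyond 21 days — so no relation-back applies.
Ordering by effective date: B (2023-10-28), E (2024-04-10), A (2024-04-11), C (2024-07-18), D (2025-11-04).
The subordination applies — E was senior to A — so E and A swap.

B, A, E, C, D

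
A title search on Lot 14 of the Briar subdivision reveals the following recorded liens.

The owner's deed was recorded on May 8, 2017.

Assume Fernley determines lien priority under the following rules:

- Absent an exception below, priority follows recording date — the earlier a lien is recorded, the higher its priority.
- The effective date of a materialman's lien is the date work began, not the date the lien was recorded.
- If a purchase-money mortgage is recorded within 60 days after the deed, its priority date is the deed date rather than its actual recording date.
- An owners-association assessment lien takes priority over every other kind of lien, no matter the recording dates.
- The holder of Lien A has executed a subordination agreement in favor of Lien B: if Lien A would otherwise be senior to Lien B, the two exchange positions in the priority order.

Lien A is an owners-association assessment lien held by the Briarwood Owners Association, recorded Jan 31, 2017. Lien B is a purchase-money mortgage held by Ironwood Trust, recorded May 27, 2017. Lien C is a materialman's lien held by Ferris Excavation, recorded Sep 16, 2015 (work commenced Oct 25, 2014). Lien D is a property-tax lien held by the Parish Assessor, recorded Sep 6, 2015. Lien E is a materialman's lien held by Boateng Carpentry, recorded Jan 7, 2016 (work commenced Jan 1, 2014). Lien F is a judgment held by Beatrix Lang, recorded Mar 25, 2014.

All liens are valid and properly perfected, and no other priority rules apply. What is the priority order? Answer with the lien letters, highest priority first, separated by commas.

B, E, F, C, D, A

Effective dates after the stated exceptions: B's effective date is the deed date, May 8, 2017; C's effective date is Oct 25, 2014, when work began; E is treated as recorded Jan 1, 2014, the work-commencement date.
A is an owners-association assessment lien and takes priority over every other lien.
The other liens, earliest effective date first: E (Jan 1, 2014), F (Mar 25, 2014), C (Oct 25, 2014), D (Sep 6, 2015), B (May 8, 2017).
A is senior to B before the subordination, so the two trade places.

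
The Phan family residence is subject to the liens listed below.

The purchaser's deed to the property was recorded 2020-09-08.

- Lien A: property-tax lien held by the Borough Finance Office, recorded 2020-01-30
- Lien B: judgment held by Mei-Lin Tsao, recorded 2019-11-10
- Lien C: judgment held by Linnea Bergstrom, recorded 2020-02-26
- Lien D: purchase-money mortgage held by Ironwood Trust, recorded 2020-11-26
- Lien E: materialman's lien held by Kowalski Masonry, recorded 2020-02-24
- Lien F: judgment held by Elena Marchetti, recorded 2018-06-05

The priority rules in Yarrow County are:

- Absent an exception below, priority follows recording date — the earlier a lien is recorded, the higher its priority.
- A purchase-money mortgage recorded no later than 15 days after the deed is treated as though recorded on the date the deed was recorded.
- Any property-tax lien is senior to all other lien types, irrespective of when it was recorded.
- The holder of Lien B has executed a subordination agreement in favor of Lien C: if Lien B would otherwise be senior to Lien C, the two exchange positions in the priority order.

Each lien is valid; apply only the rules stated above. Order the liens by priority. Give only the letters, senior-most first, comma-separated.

A, F, C, E, B, D

Effective dates: D missed the 15-day window (79 days after the deed), so its recording date stands.
A, as a property-tax lien, has superpriority and ranks first.
The other liens, earliest effective date first: F (2018-06-05), B (2019-11-10), E (2020-02-24), C (2020-02-26), D (2020-11-26).
B would otherwise be senior to C, so under the subordination agreement B and C exchange positions.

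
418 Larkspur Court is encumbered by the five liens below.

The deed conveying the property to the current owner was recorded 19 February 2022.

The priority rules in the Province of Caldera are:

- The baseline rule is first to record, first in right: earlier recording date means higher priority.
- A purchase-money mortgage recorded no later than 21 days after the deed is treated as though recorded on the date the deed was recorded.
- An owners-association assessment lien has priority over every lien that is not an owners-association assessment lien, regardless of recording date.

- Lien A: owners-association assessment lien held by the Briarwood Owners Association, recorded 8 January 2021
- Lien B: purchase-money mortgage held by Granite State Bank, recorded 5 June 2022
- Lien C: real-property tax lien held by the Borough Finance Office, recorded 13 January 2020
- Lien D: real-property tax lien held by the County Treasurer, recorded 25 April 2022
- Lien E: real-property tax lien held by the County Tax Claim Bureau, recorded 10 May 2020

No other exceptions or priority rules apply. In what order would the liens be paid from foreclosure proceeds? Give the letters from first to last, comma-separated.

A, C, E, D, B

Effective dates after the stated exceptions: B missed the 21-day window (106 days after the deed), so its recording date stands.
A is an owners-association assessment lien and takes priority over every other lien.
Remaining liens by effective date: C (13 January 2020), E (10 May 2020), D (25 April 2022), B (5 June 2022).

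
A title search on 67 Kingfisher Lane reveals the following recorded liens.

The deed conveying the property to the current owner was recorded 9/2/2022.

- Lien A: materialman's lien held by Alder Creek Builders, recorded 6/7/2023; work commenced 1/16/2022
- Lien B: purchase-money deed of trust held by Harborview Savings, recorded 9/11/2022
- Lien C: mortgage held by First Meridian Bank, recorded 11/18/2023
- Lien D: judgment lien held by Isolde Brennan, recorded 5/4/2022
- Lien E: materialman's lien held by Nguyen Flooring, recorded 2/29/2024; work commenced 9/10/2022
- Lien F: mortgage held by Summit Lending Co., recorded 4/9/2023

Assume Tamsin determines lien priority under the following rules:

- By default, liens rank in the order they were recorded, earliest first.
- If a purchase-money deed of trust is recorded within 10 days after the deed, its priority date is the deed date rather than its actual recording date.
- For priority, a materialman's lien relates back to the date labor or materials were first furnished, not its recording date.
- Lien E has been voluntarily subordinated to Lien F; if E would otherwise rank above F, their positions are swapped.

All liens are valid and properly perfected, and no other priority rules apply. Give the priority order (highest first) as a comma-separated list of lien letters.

A, D, B, F, E, C

First, effective dates: A relates back to 1/16/2022 (work commenced); B's effective date is the deed date, 9/2/2022; E is treated as recorded 9/10/2022, the work-commencement date.
Ordering by effective date: A (1/16/2022), D (5/4/2022), B (9/2/2022), E (9/10/2022), F (4/9/2023), C (11/18/2023).
E is senior to F before the subordination, so the two trade places.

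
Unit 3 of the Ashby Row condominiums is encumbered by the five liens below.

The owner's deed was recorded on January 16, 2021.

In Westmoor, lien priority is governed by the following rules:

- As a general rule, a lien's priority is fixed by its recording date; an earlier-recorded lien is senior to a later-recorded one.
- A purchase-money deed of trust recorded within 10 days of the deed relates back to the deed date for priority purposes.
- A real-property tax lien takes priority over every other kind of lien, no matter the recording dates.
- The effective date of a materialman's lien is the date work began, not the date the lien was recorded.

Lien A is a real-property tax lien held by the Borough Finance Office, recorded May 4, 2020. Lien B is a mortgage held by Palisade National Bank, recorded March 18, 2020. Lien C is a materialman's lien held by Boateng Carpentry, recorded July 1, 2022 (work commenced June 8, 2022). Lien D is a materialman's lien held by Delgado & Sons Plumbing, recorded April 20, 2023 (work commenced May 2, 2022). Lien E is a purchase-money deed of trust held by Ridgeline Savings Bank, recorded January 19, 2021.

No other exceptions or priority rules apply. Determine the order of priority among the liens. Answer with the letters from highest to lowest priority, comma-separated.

Effective dates after the stated exceptions: C is treated as recorded June 8, 2022, the work-commencement date; D's effective date is May 2, 2022, when work began; E relates back to the deed date January 16, 2021.
A is a real-property tax lien and takes priority over every other lien.
The other liens, earliest effective date first: B (March 18, 2020), E (January 16, 2021), D (May 2, 2022), C (June 8, 2022).

A, B, E, D, C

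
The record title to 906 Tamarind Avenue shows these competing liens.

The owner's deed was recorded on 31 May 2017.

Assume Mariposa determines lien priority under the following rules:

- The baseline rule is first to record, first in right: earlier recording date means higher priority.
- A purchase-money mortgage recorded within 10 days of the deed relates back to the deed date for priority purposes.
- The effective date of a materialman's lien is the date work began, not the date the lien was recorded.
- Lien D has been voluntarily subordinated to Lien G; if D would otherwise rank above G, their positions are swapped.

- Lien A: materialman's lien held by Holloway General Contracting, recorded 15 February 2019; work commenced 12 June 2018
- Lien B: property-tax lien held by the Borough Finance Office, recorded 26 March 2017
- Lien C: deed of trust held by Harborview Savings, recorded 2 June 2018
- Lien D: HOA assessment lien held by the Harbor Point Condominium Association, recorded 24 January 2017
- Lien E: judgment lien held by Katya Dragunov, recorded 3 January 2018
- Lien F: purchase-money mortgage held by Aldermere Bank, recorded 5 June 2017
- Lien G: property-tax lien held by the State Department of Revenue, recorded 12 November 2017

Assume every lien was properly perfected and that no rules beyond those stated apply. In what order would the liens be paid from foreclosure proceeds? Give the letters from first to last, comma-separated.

G, B, F, D, E, C, A

Effective dates after the stated exceptions: A is treated as recorded 12 June 2018, the work-commencement date; F was recorded within the 10-day window, so its effective date is the deed date 31 May 2017.
Ordering by effective date: D (24 January 2017), B (26 March 2017), F (31 May 2017), G (12 November 2017), E (3 January 2018), C (2 June 2018), A (12 June 2018).
D would otherwise be senior to G, so under the subordination agreement D and G exchange positions.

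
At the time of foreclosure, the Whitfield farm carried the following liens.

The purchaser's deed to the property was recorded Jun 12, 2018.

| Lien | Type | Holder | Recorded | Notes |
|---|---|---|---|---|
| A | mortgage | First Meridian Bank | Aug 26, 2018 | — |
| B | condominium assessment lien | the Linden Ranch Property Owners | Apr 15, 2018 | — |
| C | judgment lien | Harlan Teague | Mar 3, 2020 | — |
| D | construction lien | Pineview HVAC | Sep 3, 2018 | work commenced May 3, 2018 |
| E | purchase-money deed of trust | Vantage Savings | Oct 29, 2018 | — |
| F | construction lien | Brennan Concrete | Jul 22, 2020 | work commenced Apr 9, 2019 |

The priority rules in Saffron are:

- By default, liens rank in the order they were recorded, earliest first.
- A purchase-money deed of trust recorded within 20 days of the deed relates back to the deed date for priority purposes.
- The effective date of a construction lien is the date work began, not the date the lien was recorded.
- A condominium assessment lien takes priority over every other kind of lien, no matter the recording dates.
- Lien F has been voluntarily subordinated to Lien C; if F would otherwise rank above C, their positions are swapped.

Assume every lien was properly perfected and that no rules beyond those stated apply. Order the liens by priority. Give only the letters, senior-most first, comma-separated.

B, D, A, E, C, F

Effective dates after the stated exceptions: D is treated as recorded May 3, 2018, the work-commencement date; E was recorded 139 days after the deed, outside the 20-day window, so it keeps its recording date; F relates back to Apr 9, 2019 (work commenced).
B, as a condominium assessment lien, has superpriority and ranks first.
The other liens, earliest effective date first: D (May 3, 2018), A (Aug 26, 2018), E (Oct 29, 2018), F (Apr 9, 2019), C (Mar 3, 2020).
The subordination applies — F was senior to C — so F and C swap.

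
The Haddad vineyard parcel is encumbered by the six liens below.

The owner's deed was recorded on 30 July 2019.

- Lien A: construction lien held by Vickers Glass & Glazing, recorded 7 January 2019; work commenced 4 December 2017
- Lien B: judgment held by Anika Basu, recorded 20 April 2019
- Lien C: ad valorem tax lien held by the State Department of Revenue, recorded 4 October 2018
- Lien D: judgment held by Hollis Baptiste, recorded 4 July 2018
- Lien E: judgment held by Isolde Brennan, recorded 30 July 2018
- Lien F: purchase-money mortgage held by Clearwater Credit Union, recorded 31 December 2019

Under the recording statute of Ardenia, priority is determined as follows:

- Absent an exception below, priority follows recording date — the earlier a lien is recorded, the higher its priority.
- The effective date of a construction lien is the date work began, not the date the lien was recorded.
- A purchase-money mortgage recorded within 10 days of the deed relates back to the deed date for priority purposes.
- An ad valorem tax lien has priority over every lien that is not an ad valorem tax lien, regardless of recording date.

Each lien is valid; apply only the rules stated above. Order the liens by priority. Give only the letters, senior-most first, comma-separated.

Effective dates after the stated exceptions: A is treated as recorded 4 December 2017, the work-commencement date; F was recorded 154 days after the deed, outside the 10-day window, so it keeps its recording date.
As an ad valorem tax lien, C is senior to every other lien.
The other liens, earliest effective date first: A (4 December 2017), D (4 July 2018), E (30 July 2018), B (20 April 2019), F (31 December 2019).

C, A, D, E, B, F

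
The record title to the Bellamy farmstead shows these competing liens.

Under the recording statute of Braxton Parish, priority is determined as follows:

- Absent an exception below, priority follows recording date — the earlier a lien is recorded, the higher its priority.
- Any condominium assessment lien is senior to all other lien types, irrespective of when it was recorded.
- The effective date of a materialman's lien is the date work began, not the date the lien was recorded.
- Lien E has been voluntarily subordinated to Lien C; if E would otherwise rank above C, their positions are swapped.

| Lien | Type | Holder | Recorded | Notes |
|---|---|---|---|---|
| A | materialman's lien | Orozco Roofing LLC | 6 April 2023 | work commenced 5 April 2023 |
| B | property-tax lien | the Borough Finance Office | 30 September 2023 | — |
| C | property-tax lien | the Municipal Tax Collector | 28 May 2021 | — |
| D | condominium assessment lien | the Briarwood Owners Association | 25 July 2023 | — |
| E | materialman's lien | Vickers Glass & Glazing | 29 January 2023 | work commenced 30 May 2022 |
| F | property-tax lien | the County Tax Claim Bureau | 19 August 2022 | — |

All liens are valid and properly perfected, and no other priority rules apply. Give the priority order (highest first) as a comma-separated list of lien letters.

First, effective dates: A is treated as recorded 5 April 2023, the work-commencement date; E is treated as recorded 30 May 2022, the work-commencement date.
D is a condominium assessment lien, so it outranks all other liens regardless of date.
Ordering the rest by effective date: C (28 May 2021), E (30 May 2022), F (19 August 2022), A (5 April 2023), B (30 September 2023).
Since E is not senior to C, the subordination leaves the order unchanged.

D, C, E, F, A, B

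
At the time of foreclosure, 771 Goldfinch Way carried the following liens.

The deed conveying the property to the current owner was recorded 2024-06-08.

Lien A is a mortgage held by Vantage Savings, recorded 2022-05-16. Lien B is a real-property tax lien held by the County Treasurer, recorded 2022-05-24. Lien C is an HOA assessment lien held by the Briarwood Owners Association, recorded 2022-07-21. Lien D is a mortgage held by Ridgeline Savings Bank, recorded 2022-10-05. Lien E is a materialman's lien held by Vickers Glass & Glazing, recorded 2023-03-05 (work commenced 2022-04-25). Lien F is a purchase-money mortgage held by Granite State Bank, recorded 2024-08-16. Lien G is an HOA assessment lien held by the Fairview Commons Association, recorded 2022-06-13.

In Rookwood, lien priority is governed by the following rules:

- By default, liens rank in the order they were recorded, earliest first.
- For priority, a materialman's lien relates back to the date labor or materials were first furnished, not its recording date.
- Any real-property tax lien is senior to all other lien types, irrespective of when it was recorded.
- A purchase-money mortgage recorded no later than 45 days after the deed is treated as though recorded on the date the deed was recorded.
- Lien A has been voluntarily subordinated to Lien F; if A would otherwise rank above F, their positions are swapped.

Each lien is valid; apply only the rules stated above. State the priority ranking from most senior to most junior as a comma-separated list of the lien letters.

B, E, F, G, C, D, A

Adjusting effective dates: E is treated as recorded 2022-04-25, the work-commencement date; F was recorded 69 days after the deed, outside the 45-day window, so it keeps its recording date.
B is a real-property tax lien and takes priority over every other lien.
Among the remaining liens, by effective date: E (2022-04-25), A (2022-05-16), G (2022-06-13), C (2022-07-21), D (2022-10-05), F (2024-08-16).
Because A would otherwise rank above F, the subordination swaps them.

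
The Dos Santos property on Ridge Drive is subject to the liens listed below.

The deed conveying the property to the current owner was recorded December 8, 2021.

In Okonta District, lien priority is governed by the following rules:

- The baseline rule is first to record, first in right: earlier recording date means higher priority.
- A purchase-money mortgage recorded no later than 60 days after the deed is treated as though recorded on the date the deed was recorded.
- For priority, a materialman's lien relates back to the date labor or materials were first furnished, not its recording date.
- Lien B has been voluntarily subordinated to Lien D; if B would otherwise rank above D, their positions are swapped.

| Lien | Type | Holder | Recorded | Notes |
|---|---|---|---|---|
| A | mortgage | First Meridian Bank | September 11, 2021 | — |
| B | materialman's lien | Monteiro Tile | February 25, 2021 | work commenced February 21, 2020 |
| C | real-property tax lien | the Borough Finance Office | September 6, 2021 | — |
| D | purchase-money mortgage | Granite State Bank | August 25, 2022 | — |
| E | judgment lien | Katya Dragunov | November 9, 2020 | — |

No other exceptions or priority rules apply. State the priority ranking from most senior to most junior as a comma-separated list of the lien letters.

First, effective dates: B is treated as recorded February 21, 2020, the work-commencement date; D was recorded 260 days after the deed, outside the 60-day window, so it keeps its recording date.
By effective date, earliest first: B (February 21, 2020), E (November 9, 2020), C (September 6, 2021), A (September 11, 2021), D (August 25, 2022).
Because B would otherwise rank above D, the subordination swaps them.

D, E, C, A, B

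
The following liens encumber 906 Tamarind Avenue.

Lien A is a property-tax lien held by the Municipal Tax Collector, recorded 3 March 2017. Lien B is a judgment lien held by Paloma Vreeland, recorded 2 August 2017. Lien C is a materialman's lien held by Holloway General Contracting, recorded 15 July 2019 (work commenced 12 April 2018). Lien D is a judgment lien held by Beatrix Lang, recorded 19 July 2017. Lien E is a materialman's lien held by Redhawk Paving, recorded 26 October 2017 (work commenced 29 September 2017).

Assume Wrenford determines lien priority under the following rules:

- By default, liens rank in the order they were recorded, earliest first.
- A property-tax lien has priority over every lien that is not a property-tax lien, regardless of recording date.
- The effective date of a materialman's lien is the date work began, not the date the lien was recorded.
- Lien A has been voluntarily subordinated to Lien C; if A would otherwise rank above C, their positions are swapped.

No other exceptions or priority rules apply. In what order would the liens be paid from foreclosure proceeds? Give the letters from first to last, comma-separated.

C, D, B, E, A

Effective dates after the stated exceptions: C is treated as recorded 12 April 2018, the work-commencement date; E's effective date is 29 September 2017, when work began.
A is a property-tax lien and takes priority over every other lien.
Among the remaining liens, by effective date: D (19 July 2017), B (2 August 2017), E (29 September 2017), C (12 April 2018).
The subordination applies — A was senior to C — so A and C swap.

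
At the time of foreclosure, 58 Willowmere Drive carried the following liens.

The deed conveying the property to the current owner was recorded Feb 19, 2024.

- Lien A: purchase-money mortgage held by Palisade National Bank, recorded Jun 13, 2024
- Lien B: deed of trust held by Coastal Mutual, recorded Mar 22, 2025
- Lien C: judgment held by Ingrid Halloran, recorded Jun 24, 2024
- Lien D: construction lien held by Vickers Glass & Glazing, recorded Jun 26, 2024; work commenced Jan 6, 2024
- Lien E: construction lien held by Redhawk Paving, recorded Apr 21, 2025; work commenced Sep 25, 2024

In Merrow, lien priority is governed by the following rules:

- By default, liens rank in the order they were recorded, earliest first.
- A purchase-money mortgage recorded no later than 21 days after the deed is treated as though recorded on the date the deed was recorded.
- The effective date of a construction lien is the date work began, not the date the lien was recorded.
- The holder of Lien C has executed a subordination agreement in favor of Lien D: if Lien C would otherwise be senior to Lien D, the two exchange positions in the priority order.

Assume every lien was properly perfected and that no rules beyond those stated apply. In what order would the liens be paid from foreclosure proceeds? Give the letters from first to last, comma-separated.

Adjusting effective dates: A was recorded 115 days after the deed — beyond 21 days — so no relation-back applies; D relates back to Jan 6, 2024 (work commenced); E is treated as recorded Sep 25, 2024, the work-commencement date.
By effective date: D (Jan 6, 2024), A (Jun 13, 2024), C (Jun 24, 2024), E (Sep 25, 2024), B (Mar 22, 2025).
C is already junior to D, so the subordination agreement changes nothing.

D, A, C, E, B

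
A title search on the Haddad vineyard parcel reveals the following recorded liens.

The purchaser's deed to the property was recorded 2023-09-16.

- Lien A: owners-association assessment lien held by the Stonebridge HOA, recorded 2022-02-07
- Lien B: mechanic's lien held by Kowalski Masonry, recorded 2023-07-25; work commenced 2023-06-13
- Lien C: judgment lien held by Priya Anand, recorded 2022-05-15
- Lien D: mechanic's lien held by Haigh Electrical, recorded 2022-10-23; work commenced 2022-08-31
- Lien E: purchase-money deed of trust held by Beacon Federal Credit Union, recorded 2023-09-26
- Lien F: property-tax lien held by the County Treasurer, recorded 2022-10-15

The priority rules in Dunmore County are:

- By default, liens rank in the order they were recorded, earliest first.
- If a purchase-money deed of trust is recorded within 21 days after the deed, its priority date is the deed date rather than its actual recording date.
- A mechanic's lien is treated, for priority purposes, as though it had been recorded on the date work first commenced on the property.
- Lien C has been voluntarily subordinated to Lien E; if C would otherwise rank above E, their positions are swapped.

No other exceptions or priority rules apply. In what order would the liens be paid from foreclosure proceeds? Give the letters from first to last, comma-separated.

Adjusting effective dates: B is treated as recorded 2023-06-13, the work-commencement date; D's effective date is 2022-08-31, when work began; E was recorded within the 21-day window, so its effective date is the deed date 2023-09-16.
By effective date: A (2022-02-07), C (2022-05-15), D (2022-08-31), F (2022-10-15), B (2023-06-13), E (2023-09-16).
C is senior to E before the subordination, so the two trade places.

A, E, D, F, B, C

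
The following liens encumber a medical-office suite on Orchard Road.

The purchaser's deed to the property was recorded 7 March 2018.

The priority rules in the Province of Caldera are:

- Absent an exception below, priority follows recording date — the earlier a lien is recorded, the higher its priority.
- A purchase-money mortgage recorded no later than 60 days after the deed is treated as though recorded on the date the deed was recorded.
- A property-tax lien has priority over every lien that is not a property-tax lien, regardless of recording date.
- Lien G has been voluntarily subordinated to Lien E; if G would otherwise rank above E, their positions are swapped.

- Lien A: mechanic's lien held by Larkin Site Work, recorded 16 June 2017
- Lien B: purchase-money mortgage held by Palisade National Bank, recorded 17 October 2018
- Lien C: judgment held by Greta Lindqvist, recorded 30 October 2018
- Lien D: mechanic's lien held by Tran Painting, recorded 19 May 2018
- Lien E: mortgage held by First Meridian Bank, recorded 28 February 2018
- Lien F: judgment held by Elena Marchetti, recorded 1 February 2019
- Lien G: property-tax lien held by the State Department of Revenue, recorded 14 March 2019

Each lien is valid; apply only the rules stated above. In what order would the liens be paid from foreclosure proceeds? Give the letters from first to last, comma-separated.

Effective dates: B was recorded 224 days after the deed, outside the 60-day window, so it keeps its recording date.
G is a property-tax lien, so it outranks all other liens regardless of date.
Remaining liens by effective date: A (16 June 2017), E (28 February 2018), D (19 May 2018), B (17 October 2018), C (30 October 2018), F (1 February 2019).
The subordination applies — G was senior to E — so G and E swap.

E, A, G, D, B, C, F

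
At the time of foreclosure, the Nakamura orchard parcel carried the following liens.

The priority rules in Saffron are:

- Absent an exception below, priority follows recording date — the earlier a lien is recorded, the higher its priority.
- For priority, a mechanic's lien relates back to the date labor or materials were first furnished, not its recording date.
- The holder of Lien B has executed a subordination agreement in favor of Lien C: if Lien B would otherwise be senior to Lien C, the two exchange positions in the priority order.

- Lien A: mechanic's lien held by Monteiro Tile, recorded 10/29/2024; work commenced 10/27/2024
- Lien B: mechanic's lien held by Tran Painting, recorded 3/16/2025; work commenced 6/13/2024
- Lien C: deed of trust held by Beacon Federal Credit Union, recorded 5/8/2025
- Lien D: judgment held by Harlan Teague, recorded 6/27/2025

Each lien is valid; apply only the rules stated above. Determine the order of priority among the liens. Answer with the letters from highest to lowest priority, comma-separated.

C, A, B, D

Effective dates: A relates back to 10/27/2024 (work commenced); B is treated as recorded 6/13/2024, the work-commencement date.
By effective date: B (6/13/2024), A (10/27/2024), C (5/8/2025), D (6/27/2025).
The subordination applies — B was senior to C — so B and C swap.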